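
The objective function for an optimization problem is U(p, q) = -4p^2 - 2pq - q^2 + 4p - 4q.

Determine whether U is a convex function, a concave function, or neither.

concave

U is quadratic, so its Hessian is the constant matrix H = [[-8, -2], [-2, -2]].
det(H) = 12, tr(H) = -10.
det(H) > 0 and tr(H) < 0, so H is negative definite everywhere: concave.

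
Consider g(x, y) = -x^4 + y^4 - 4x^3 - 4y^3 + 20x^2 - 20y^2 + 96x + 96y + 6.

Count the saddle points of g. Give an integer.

g separates as a function of x plus a function of y, so ∇g=0 decouples.
∂g/∂x = -4(x - 3)(x + 2)(x + 4) = 0 at x ∈ {-4, -2, 3}; ∂g/∂y = 4(y - 4)(y - 2)(y + 3) = 0 at y ∈ {-3, 2, 4}.
The Hessian is diagonal: diag(g_xx, g_yy). Second derivatives: g_xx(-4)=-56, g_xx(-2)=40, g_xx(3)=-140; g_yy(-3)=140, g_yy(2)=-40, g_yy(4)=56.
Saddle points occur where the two diagonal entries have opposite signs: (-4, -3), (-4, 4), (-2, 2), (3, -3), (3, 4). Count: 5.

5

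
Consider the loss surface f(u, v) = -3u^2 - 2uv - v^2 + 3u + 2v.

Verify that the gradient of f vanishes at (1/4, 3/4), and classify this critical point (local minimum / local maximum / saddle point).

local maximum

∇f = (-6u - 2v + 3, -2u - 2v + 2); substituting (1/4, 3/4) gives ∇f = (0, 0), so (1/4, 3/4) is indeed a critical point.
The Hessian of f is constant: H = [[-6, -2], [-2, -2]].
det(H) = (-6)·(-2) − (-2)² = 8.
det(H) > 0 and tr(H) = -8 < 0, so H is negative definite and the point is a local maximum.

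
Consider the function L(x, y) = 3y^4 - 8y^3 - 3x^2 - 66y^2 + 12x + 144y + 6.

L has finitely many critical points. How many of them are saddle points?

2

L separates as a function of x plus a function of y, so ∇L=0 decouples.
∂L/∂x = -6(x - 2) = 0 at x ∈ {2}; ∂L/∂y = 12(y - 4)(y - 1)(y + 3) = 0 at y ∈ {-3, 1, 4}.
The Hessian is diagonal: diag(L_xx, L_yy). Second derivatives: L_xx(2)=-6; L_yy(-3)=336, L_yy(1)=-144, L_yy(4)=252.
Saddle points occur where the two diagonal entries have opposite signs: (2, -3), (2, 4). Count: 2.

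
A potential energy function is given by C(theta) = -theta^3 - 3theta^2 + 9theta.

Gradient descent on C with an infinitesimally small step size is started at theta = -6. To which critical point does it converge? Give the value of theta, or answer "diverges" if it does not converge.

-3

C'(theta) = -3(theta - 1)(theta + 3), so C'(-6) = -63.
Gradient descent moves in the -C' direction, i.e. theta is increasing.
The nearest critical point in that direction is theta = -3, where C'' = 12 > 0 (a local minimum). The iterate converges there.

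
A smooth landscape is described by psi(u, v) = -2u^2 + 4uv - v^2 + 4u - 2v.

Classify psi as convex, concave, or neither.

psi is quadratic, so its Hessian is the constant matrix H = [[-4, 4], [4, -2]].
det(H) = -8, tr(H) = -6.
det(H) < 0, so H is indefinite: neither convex nor concave.

neither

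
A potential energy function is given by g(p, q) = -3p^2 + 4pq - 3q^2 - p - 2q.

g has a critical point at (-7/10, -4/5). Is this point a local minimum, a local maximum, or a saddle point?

The Hessian of g is constant: H = [[-6, 4], [4, -6]].
det(H) = (-6)·(-6) − 4² = 20.
det(H) > 0 and tr(H) = -12 < 0, so H is negative definite and the point is a local maximum.

local maximum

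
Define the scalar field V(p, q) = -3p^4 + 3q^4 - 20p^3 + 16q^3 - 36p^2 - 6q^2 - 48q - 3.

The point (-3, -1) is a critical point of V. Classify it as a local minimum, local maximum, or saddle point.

The mixed partial ∂²V/∂p∂q is 0, so the Hessian at any point is diag(V_pp, V_qq) = diag(-12(3p^2 + 10p + 6), 12(3q^2 + 8q - 1)).
At (-3, -1): H = diag(-36, -72).
Both eigenvalues are negative, so H is negative definite: a local maximum.

local maximum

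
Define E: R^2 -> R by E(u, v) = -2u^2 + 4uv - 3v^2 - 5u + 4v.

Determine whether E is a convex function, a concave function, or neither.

E is quadratic, so its Hessian is the constant matrix H = [[-4, 4], [4, -6]].
det(H) = 8, tr(H) = -10.
det(H) > 0 and tr(H) < 0, so H is negative definite everywhere: concave.

concave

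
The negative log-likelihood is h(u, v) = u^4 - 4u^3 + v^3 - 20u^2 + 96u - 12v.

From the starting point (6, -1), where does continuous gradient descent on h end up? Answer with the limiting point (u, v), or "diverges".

h is separable, so gradient descent decouples: u follows -∂h/∂u, v follows -∂h/∂v.
∂h/∂u = 4(u - 4)(u - 2)(u + 3); at u=6 this is 288, so u decreases.
∂h/∂v = 3(v - 2)(v + 2); at v=-1 this is -9, so v increases.
u converges to its nearest critical value 4 (a local min of the u-part); v converges to 2. The iterate converges to (4, 2).

(4, 2)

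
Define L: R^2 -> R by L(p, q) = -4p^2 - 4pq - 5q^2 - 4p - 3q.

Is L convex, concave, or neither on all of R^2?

concave

L is quadratic, so its Hessian is the constant matrix H = [[-8, -4], [-4, -10]].
det(H) = 64, tr(H) = -18.
det(H) > 0 and tr(H) < 0, so H is negative definite everywhere: concave.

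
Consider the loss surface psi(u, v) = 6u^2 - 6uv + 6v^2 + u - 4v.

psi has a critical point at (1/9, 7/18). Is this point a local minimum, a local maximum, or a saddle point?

The Hessian of psi is constant: H = [[12, -6], [-6, 12]].
det(H) = 12·12 − (-6)² = 108.
det(H) > 0 and tr(H) = 24 > 0, so H is positive definite and the point is a local minimum.

local minimum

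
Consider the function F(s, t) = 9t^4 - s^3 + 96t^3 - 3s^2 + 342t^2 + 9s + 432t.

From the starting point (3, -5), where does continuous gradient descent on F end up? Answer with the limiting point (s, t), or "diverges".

F is separable, so gradient descent decouples: s follows -∂F/∂s, t follows -∂F/∂t.
∂F/∂s = -3(s - 1)(s + 3); at s=3 this is -36, so s increases.
∂F/∂t = 36(t + 1)(t + 3)(t + 4); at t=-5 this is -288, so t increases.
The s-coordinate has no critical point in that direction and runs off to infinity.

diverges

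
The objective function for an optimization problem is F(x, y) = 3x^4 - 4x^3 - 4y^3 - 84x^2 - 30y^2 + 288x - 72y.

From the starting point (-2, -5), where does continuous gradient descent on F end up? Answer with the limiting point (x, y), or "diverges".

(-4, -3)

F is separable, so gradient descent decouples: x follows -∂F/∂x, y follows -∂F/∂y.
∂F/∂x = 12(x - 3)(x - 2)(x + 4); at x=-2 this is 480, so x decreases.
∂F/∂y = -12(y + 2)(y + 3); at y=-5 this is -72, so y increases.
x converges to its nearest critical value -4 (a local min of the x-part); y converges to -3. The iterate converges to (-4, -3).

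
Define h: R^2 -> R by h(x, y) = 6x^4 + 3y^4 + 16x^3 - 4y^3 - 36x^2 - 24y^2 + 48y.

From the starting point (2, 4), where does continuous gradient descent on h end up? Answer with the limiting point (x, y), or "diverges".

(1, 2)

h is separable, so gradient descent decouples: x follows -∂h/∂x, y follows -∂h/∂y.
∂h/∂x = 24x(x - 1)(x + 3); at x=2 this is 240, so x decreases.
∂h/∂y = 12(y - 2)(y - 1)(y + 2); at y=4 this is 432, so y decreases.
x converges to its nearest critical value 1 (a local min of the x-part); y converges to 2. The iterate converges to (1, 2).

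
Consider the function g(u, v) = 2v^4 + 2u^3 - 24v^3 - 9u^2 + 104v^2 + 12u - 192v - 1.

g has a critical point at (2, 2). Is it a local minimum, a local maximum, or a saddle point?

local minimum

The mixed partial ∂²g/∂u∂v is 0, so the Hessian at any point is diag(g_uu, g_vv) = diag(6(2u - 3), 8(3v^2 - 18v + 26)).
At (2, 2): H = diag(6, 16).
Both eigenvalues are positive, so H is positive definite: a local minimum.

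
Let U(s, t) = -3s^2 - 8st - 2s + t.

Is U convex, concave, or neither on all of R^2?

neither

U is quadratic, so its Hessian is the constant matrix H = [[-6, -8], [-8, 0]].
det(H) = -64, tr(H) = -6.
det(H) < 0, so H is indefinite: neither convex nor concave.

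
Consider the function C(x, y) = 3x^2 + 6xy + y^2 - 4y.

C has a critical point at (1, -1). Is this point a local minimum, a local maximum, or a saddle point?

saddle point

The Hessian of C is constant: H = [[6, 6], [6, 2]].
det(H) = 6·2 − 6² = -24.
Since det(H) < 0, H is indefinite and the critical point is a saddle point.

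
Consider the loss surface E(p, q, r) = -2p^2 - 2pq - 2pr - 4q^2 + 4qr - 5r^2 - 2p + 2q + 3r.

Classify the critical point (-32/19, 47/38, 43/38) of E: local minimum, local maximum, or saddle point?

The Hessian is constant: H = [[-4, -2, -2], [-2, -8, 4], [-2, 4, -10]].
Leading principal minors: Δ₁ = -4, Δ₂ = 28, Δ₃ = -152.
The minors alternate sign starting negative (−, +, −), so H is negative definite: a local maximum.

local maximum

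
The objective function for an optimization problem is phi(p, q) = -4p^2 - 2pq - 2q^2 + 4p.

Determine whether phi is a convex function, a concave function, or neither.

concave

phi is quadratic, so its Hessian is the constant matrix H = [[-8, -2], [-2, -4]].
det(H) = 28, tr(H) = -12.
det(H) > 0 and tr(H) < 0, so H is negative definite everywhere: concave.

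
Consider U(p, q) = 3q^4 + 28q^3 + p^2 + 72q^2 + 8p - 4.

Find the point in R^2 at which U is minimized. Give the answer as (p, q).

U(p,q) separates as A(p) + B(q) − 4, so its minimum is min A + min B − 4.
A'(p) = 2p + 8 vanishes at p ∈ {-4}; B'(q) = 12q(q + 3)(q + 4) vanishes at q ∈ {-4, -3, 0}.
Local minima of A (where A''>0): A(-4)=-16. Local minima of B: B(-4)=128, B(0)=0.
So the global minimum of U is A(-4) + B(0) − 4 = -16 + 0 − 4 = -20, attained at (-4, 0).

(-4, 0)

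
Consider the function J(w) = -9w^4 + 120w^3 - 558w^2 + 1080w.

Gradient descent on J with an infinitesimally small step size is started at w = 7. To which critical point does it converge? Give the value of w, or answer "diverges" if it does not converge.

diverges

J'(w) = -36(w - 5)(w - 3)(w - 2), so J'(7) = -1440.
Gradient descent moves in the -J' direction, i.e. w is increasing.
There is no critical point above w=7, and J' keeps the same sign, so the iterate runs off to +∞.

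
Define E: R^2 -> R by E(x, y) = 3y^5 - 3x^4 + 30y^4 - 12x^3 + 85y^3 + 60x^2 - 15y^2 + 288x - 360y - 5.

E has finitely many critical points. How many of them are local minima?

E separates as a function of x plus a function of y, so ∇E=0 decouples.
∂E/∂x = -12(x - 3)(x + 2)(x + 4) = 0 at x ∈ {-4, -2, 3}; ∂E/∂y = 15(y - 1)(y + 2)(y + 3)(y + 4) = 0 at y ∈ {-4, -3, -2, 1}.
The Hessian is diagonal: diag(E_xx, E_yy). Second derivatives: E_xx(-4)=-168, E_xx(-2)=120, E_xx(3)=-420; E_yy(-4)=-150, E_yy(-3)=60, E_yy(-2)=-90, E_yy(1)=900.
Local minima occur where both diagonal entries positive: (-2, -3), (-2, 1). Count: 2.

2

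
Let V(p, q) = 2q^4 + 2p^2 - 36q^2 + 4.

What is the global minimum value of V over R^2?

-158

V(p,q) separates as A(p) + B(q) + 4, so its minimum is min A + min B + 4.
A'(p) = 4p vanishes at p ∈ {0}; B'(q) = 8q(q - 3)(q + 3) vanishes at q ∈ {-3, 0, 3}.
Local minima of A (where A''>0): A(0)=0. Local minima of B: B(-3)=-162, B(3)=-162.
So the global minimum of V is A(0) + B(-3) + 4 = 0 − 162 + 4 = -158, attained at (0, -3).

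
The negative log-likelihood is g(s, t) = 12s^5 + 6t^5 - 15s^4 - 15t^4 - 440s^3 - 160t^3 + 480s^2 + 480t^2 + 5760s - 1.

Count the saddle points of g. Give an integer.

g separates as a function of s plus a function of t, so ∇g=0 decouples.
∂g/∂s = 60(s - 4)(s - 3)(s + 2)(s + 4) = 0 at s ∈ {-4, -2, 3, 4}; ∂g/∂t = 30t(t - 4)(t - 2)(t + 4) = 0 at t ∈ {-4, 0, 2, 4}.
The Hessian is diagonal: diag(g_ss, g_tt). Second derivatives: g_ss(-4)=-6720, g_ss(-2)=3600, g_ss(3)=-2100, g_ss(4)=2880; g_tt(-4)=-5760, g_tt(0)=960, g_tt(2)=-720, g_tt(4)=1920.
Saddle points occur where the two diagonal entries have opposite signs: (-4, 0), (-4, 4), (-2, -4), (-2, 2), (3, 0), (3, 4), (4, -4), (4, 2). Count: 8.

8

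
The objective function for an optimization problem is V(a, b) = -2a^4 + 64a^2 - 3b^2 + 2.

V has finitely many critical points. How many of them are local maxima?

V separates as a function of a plus a function of b, so ∇V=0 decouples.
∂V/∂a = -8a(a - 4)(a + 4) = 0 at a ∈ {-4, 0, 4}; ∂V/∂b = -6b = 0 at b ∈ {0}.
The Hessian is diagonal: diag(V_aa, V_bb). Second derivatives: V_aa(-4)=-256, V_aa(0)=128, V_aa(4)=-256; V_bb(0)=-6.
Local maxima occur where both diagonal entries negative: (-4, 0), (4, 0). Count: 2.

2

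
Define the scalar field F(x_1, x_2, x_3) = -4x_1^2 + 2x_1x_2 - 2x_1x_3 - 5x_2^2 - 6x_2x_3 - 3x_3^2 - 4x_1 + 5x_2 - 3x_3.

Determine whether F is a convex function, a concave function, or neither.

F is quadratic, so its Hessian is the constant matrix H = [[-8, 2, -2], [2, -10, -6], [-2, -6, -6]].
Leading principal minors: -8, 76, -80.
Signs alternate −, +, − ⇒ H ≺ 0 ⇒ concave.

concave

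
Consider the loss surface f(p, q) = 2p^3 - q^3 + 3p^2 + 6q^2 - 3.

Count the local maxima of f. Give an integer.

1

f separates as a function of p plus a function of q, so ∇f=0 decouples.
∂f/∂p = 6p(p + 1) = 0 at p ∈ {-1, 0}; ∂f/∂q = -3q(q - 4) = 0 at q ∈ {0, 4}.
The Hessian is diagonal: diag(f_pp, f_qq). Second derivatives: f_pp(-1)=-6, f_pp(0)=6; f_qq(0)=12, f_qq(4)=-12.
Local maxima occur where both diagonal entries negative: (-1, 4). Count: 1.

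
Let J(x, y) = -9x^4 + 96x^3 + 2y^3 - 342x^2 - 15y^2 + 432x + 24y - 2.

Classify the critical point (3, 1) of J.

saddle point

The mixed partial ∂²J/∂x∂y is 0, so the Hessian at any point is diag(J_xx, J_yy) = diag(36(-3x^2 + 16x - 19), 6(2y - 5)).
At (3, 1): H = diag(72, -18).
The eigenvalues have opposite signs, so H is indefinite: a saddle point.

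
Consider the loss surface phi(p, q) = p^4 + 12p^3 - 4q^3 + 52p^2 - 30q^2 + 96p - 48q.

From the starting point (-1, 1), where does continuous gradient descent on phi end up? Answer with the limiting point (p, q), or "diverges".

phi is separable, so gradient descent decouples: p follows -∂phi/∂p, q follows -∂phi/∂q.
∂phi/∂p = 4(p + 2)(p + 3)(p + 4); at p=-1 this is 24, so p decreases.
∂phi/∂q = -12(q + 1)(q + 4); at q=1 this is -120, so q increases.
The q-coordinate has no critical point in that direction and runs off to infinity.

diverges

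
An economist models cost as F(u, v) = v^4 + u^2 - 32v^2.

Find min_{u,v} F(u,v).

F(u,v) separates as P(u) + Q(v), so its minimum is min P + min Q.
P'(u) = 2u vanishes at u ∈ {0}; Q'(v) = 4v(v - 4)(v + 4) vanishes at v ∈ {-4, 0, 4}.
Local minima of P (where P''>0): P(0)=0. Local minima of Q: Q(-4)=-256, Q(4)=-256.
So the global minimum of F is P(0) + Q(-4) = 0 − 256 = -256, attained at (0, -4).

-256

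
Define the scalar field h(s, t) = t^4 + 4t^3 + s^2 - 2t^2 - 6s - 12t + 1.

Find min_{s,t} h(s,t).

-17

h(s,t) separates as P(s) + Q(t) + 1, so its minimum is min P + min Q + 1.
P'(s) = 2s - 6 vanishes at s ∈ {3}; Q'(t) = 4(t - 1)(t + 1)(t + 3) vanishes at t ∈ {-3, -1, 1}.
Local minima of P (where P''>0): P(3)=-9. Local minima of Q: Q(-3)=-9, Q(1)=-9.
So the global minimum of h is P(3) + Q(-3) + 1 = -9 − 9 + 1 = -17, attained at (3, -3).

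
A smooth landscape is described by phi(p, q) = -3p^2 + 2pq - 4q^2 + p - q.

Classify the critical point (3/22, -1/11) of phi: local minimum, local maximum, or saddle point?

local maximum

The Hessian of phi is constant: H = [[-6, 2], [2, -8]].
det(H) = (-6)·(-8) − 2² = 44.
det(H) > 0 and tr(H) = -14 < 0, so H is negative definite and the point is a local maximum.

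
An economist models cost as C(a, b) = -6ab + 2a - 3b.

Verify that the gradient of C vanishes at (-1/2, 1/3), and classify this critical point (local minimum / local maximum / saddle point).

saddle point

∇C = (-6b + 2, -6a - 3); substituting (-1/2, 1/3) gives ∇C = (0, 0), so (-1/2, 1/3) is indeed a critical point.
The Hessian of C is constant: H = [[0, -6], [-6, 0]].
det(H) = 0·0 − (-6)² = -36.
Since det(H) < 0, H is indefinite and the critical point is a saddle point.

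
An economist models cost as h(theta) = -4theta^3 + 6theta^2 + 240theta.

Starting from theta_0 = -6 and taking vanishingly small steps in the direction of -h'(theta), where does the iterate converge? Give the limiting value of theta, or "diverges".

h'(theta) = -12(theta - 5)(theta + 4), so h'(-6) = -264.
Gradient descent moves in the -h' direction, i.e. theta is increasing.
The nearest critical point in that direction is theta = -4, where h'' = 108 > 0 (a local minimum). The iterate converges there.

-4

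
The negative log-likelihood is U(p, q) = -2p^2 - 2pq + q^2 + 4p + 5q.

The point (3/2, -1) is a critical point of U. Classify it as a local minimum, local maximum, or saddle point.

The Hessian of U is constant: H = [[-4, -2], [-2, 2]].
det(H) = (-4)·2 − (-2)² = -12.
Since det(H) < 0, H is indefinite and the critical point is a saddle point.

saddle point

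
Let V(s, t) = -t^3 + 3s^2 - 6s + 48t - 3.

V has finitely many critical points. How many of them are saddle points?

V separates as a function of s plus a function of t, so ∇V=0 decouples.
∂V/∂s = 6(s - 1) = 0 at s ∈ {1}; ∂V/∂t = -3(t - 4)(t + 4) = 0 at t ∈ {-4, 4}.
The Hessian is diagonal: diag(V_ss, V_tt). Second derivatives: V_ss(1)=6; V_tt(-4)=24, V_tt(4)=-24.
Saddle points occur where the two diagonal entries have opposite signs: (1, 4). Count: 1.

1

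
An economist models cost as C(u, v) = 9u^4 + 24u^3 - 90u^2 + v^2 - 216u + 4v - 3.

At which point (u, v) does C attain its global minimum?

C(u,v) separates as P(u) + Q(v) − 3, so its minimum is min P + min Q − 3.
P'(u) = 36(u - 2)(u + 1)(u + 3) vanishes at u ∈ {-3, -1, 2}; Q'(v) = 2v + 4 vanishes at v ∈ {-2}.
Local minima of P (where P''>0): P(-3)=-81, P(2)=-456. Local minima of Q: Q(-2)=-4.
So the global minimum of C is P(2) + Q(-2) − 3 = -456 − 4 − 3 = -463, attained at (2, -2).

(2, -2)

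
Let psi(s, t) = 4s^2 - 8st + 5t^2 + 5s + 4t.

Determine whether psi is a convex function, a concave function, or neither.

convex

psi is quadratic, so its Hessian is the constant matrix H = [[8, -8], [-8, 10]].
det(H) = 16, tr(H) = 18.
det(H) > 0 and tr(H) > 0, so H is positive definite everywhere: convex.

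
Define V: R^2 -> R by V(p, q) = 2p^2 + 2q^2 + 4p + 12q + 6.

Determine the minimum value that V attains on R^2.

-14

V(p,q) separates as A(p) + B(q) + 6, so its minimum is min A + min B + 6.
A'(p) = 4p + 4 vanishes at p ∈ {-1}; B'(q) = 4q + 12 vanishes at q ∈ {-3}.
Local minima of A (where A''>0): A(-1)=-2. Local minima of B: B(-3)=-18.
So the global minimum of V is A(-1) + B(-3) + 6 = -2 − 18 + 6 = -14, attained at (-1, -3).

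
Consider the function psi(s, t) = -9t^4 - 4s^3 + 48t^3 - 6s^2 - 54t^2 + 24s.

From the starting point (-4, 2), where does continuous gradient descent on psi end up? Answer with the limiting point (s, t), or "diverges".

(-2, 1)

psi is separable, so gradient descent decouples: s follows -∂psi/∂s, t follows -∂psi/∂t.
∂psi/∂s = -12(s - 1)(s + 2); at s=-4 this is -120, so s increases.
∂psi/∂t = -36t(t - 3)(t - 1); at t=2 this is 72, so t decreases.
s converges to its nearest critical value -2 (a local min of the s-part); t converges to 1. The iterate converges to (-2, 1).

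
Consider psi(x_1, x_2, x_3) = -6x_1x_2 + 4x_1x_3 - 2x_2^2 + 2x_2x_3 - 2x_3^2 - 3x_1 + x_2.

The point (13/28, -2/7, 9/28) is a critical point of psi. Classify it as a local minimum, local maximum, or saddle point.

The Hessian is constant: H = [[0, -6, 4], [-6, -4, 2], [4, 2, -4]].
Leading principal minors: Δ₁ = 0, Δ₂ = -36, Δ₃ = 112.
The minors fit neither the all-positive nor the alternating-sign pattern, so H is indefinite: a saddle point.

saddle point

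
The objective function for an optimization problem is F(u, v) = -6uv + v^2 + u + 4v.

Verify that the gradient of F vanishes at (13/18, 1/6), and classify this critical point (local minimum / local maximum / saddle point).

saddle point

∇F = (-6v + 1, -6u + 2v + 4); substituting (13/18, 1/6) gives ∇F = (0, 0), so (13/18, 1/6) is indeed a critical point.
The Hessian of F is constant: H = [[0, -6], [-6, 2]].
det(H) = 0·2 − (-6)² = -36.
Since det(H) < 0, H is indefinite and the critical point is a saddle point.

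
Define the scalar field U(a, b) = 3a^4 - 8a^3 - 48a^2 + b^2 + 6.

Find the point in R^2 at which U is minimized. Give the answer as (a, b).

(4, 0)

U(a,b) separates as P(a) + Q(b) + 6, so its minimum is min P + min Q + 6.
P'(a) = 12a(a - 4)(a + 2) vanishes at a ∈ {-2, 0, 4}; Q'(b) = 2b vanishes at b ∈ {0}.
Local minima of P (where P''>0): P(-2)=-80, P(4)=-512. Local minima of Q: Q(0)=0.
So the global minimum of U is P(4) + Q(0) + 6 = -512 + 0 + 6 = -506, attained at (4, 0).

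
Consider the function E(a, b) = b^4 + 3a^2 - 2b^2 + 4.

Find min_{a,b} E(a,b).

E(a,b) separates as P(a) + Q(b) + 4, so its minimum is min P + min Q + 4.
P'(a) = 6a vanishes at a ∈ {0}; Q'(b) = 4b(b - 1)(b + 1) vanishes at b ∈ {-1, 0, 1}.
Local minima of P (where P''>0): P(0)=0. Local minima of Q: Q(-1)=-1, Q(1)=-1.
So the global minimum of E is P(0) + Q(-1) + 4 = 0 − 1 + 4 = 3, attained at (0, -1).

3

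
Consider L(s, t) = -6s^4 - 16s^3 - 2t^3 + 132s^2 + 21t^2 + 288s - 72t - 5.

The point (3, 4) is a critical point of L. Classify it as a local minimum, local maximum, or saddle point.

local maximum

The mixed partial ∂²L/∂s∂t is 0, so the Hessian at any point is diag(L_ss, L_tt) = diag(24(-3s^2 - 4s + 11), 6(-2t + 7)).
At (3, 4): H = diag(-672, -6).
Both eigenvalues are negative, so H is negative definite: a local maximum.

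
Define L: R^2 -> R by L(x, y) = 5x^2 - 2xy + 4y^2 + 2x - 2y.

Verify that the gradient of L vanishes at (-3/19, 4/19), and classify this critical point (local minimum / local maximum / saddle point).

∇L = (10x - 2y + 2, -2x + 8y - 2); substituting (-3/19, 4/19) gives ∇L = (0, 0), so (-3/19, 4/19) is indeed a critical point.
The Hessian of L is constant: H = [[10, -2], [-2, 8]].
det(H) = 10·8 − (-2)² = 76.
det(H) > 0 and tr(H) = 18 > 0, so H is positive definite and the point is a local minimum.

local minimum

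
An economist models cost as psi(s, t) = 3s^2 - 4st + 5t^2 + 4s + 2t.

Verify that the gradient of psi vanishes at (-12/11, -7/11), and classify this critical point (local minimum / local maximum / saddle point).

∇psi = (6s - 4t + 4, -4s + 10t + 2); substituting (-12/11, -7/11) gives ∇psi = (0, 0), so (-12/11, -7/11) is indeed a critical point.
The Hessian of psi is constant: H = [[6, -4], [-4, 10]].
det(H) = 6·10 − (-4)² = 44.
det(H) > 0 and tr(H) = 16 > 0, so H is positive definite and the point is a local minimum.

local minimum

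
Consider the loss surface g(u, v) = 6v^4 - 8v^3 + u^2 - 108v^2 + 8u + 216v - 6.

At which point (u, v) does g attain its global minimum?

(-4, -3)

g(u,v) separates as P(u) + Q(v) − 6, so its minimum is min P + min Q − 6.
P'(u) = 2u + 8 vanishes at u ∈ {-4}; Q'(v) = 24(v - 3)(v - 1)(v + 3) vanishes at v ∈ {-3, 1, 3}.
Local minima of P (where P''>0): P(-4)=-16. Local minima of Q: Q(-3)=-918, Q(3)=-54.
So the global minimum of g is P(-4) + Q(-3) − 6 = -16 − 918 − 6 = -940, attained at (-4, -3).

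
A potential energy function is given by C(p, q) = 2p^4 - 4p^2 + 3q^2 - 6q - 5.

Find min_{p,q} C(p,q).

C(p,q) separates as A(p) + B(q) − 5, so its minimum is min A + min B − 5.
A'(p) = 8p(p - 1)(p + 1) vanishes at p ∈ {-1, 0, 1}; B'(q) = 6q - 6 vanishes at q ∈ {1}.
Local minima of A (where A''>0): A(-1)=-2, A(1)=-2. Local minima of B: B(1)=-3.
So the global minimum of C is A(-1) + B(1) − 5 = -2 − 3 − 5 = -10, attained at (-1, 1).

-10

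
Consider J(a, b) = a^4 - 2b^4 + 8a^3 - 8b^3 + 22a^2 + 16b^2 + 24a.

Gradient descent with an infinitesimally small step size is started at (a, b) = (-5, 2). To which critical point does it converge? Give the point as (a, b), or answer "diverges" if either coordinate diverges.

J is separable, so gradient descent decouples: a follows -∂J/∂a, b follows -∂J/∂b.
∂J/∂a = 4(a + 1)(a + 2)(a + 3); at a=-5 this is -96, so a increases.
∂J/∂b = -8b(b - 1)(b + 4); at b=2 this is -96, so b increases.
The b-coordinate has no critical point in that direction and runs off to infinity.

diverges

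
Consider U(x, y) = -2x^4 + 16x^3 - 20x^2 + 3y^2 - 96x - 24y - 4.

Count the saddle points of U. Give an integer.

2

U separates as a function of x plus a function of y, so ∇U=0 decouples.
∂U/∂x = -8(x - 4)(x - 3)(x + 1) = 0 at x ∈ {-1, 3, 4}; ∂U/∂y = 6(y - 4) = 0 at y ∈ {4}.
The Hessian is diagonal: diag(U_xx, U_yy). Second derivatives: U_xx(-1)=-160, U_xx(3)=32, U_xx(4)=-40; U_yy(4)=6.
Saddle points occur where the two diagonal entries have opposite signs: (-1, 4), (4, 4). Count: 2.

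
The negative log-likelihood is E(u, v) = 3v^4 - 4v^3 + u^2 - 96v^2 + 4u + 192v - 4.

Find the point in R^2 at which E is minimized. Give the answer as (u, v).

E(u,v) separates as P(u) + Q(v) − 4, so its minimum is min P + min Q − 4.
P'(u) = 2u + 4 vanishes at u ∈ {-2}; Q'(v) = 12(v - 4)(v - 1)(v + 4) vanishes at v ∈ {-4, 1, 4}.
Local minima of P (where P''>0): P(-2)=-4. Local minima of Q: Q(-4)=-1280, Q(4)=-256.
So the global minimum of E is P(-2) + Q(-4) − 4 = -4 − 1280 − 4 = -1288, attained at (-2, -4).

(-2, -4)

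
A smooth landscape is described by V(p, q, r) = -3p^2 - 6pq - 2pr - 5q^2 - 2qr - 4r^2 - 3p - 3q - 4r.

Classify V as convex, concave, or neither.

concave

V is quadratic, so its Hessian is the constant matrix H = [[-6, -6, -2], [-6, -10, -2], [-2, -2, -8]].
Leading principal minors: -6, 24, -176.
Signs alternate −, +, − ⇒ H ≺ 0 ⇒ concave.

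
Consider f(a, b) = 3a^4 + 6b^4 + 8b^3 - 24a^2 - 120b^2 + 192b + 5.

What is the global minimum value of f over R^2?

-1707

f(a,b) separates as P(a) + Q(b) + 5, so its minimum is min P + min Q + 5.
P'(a) = 12a(a - 2)(a + 2) vanishes at a ∈ {-2, 0, 2}; Q'(b) = 24(b - 2)(b - 1)(b + 4) vanishes at b ∈ {-4, 1, 2}.
Local minima of P (where P''>0): P(-2)=-48, P(2)=-48. Local minima of Q: Q(-4)=-1664, Q(2)=64.
So the global minimum of f is P(-2) + Q(-4) + 5 = -48 − 1664 + 5 = -1707, attained at (-2, -4).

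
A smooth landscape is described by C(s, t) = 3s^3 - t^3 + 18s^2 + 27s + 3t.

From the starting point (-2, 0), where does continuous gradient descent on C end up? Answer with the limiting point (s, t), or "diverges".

C is separable, so gradient descent decouples: s follows -∂C/∂s, t follows -∂C/∂t.
∂C/∂s = 9(s + 1)(s + 3); at s=-2 this is -9, so s increases.
∂C/∂t = -3(t - 1)(t + 1); at t=0 this is 3, so t decreases.
s converges to its nearest critical value -1 (a local min of the s-part); t converges to -1. The iterate converges to (-1, -1).

(-1, -1)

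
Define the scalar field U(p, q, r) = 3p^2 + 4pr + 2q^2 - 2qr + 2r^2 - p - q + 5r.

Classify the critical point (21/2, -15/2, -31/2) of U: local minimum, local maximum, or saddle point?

local minimum

The Hessian is constant: H = [[6, 0, 4], [0, 4, -2], [4, -2, 4]].
Leading principal minors: Δ₁ = 6, Δ₂ = 24, Δ₃ = 8.
All leading minors are positive, so H is positive definite: a local minimum.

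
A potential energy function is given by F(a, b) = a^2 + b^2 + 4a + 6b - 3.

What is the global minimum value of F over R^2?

F(a,b) separates as P(a) + Q(b) − 3, so its minimum is min P + min Q − 3.
P'(a) = 2a + 4 vanishes at a ∈ {-2}; Q'(b) = 2b + 6 vanishes at b ∈ {-3}.
Local minima of P (where P''>0): P(-2)=-4. Local minima of Q: Q(-3)=-9.
So the global minimum of F is P(-2) + Q(-3) − 3 = -4 − 9 − 3 = -16, attained at (-2, -3).

-16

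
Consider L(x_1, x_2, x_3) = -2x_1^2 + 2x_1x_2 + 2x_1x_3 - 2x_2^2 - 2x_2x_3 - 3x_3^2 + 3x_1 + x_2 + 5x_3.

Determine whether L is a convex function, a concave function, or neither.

L is quadratic, so its Hessian is the constant matrix H = [[-4, 2, 2], [2, -4, -2], [2, -2, -6]].
Leading principal minors: -4, 12, -56.
Signs alternate −, +, − ⇒ H ≺ 0 ⇒ concave.

concave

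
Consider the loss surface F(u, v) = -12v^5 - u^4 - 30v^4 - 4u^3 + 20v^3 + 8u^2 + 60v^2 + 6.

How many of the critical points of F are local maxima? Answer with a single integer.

F separates as a function of u plus a function of v, so ∇F=0 decouples.
∂F/∂u = -4u(u - 1)(u + 4) = 0 at u ∈ {-4, 0, 1}; ∂F/∂v = -60v(v - 1)(v + 1)(v + 2) = 0 at v ∈ {-2, -1, 0, 1}.
The Hessian is diagonal: diag(F_uu, F_vv). Second derivatives: F_uu(-4)=-80, F_uu(0)=16, F_uu(1)=-20; F_vv(-2)=360, F_vv(-1)=-120, F_vv(0)=120, F_vv(1)=-360.
Local maxima occur where both diagonal entries negative: (-4, -1), (-4, 1), (1, -1), (1, 1). Count: 4.

4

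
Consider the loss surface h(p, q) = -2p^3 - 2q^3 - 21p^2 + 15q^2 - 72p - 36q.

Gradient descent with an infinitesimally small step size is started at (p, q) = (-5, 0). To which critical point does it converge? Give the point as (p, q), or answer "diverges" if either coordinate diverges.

h is separable, so gradient descent decouples: p follows -∂h/∂p, q follows -∂h/∂q.
∂h/∂p = -6(p + 3)(p + 4); at p=-5 this is -12, so p increases.
∂h/∂q = -6(q - 3)(q - 2); at q=0 this is -36, so q increases.
p converges to its nearest critical value -4 (a local min of the p-part); q converges to 2. The iterate converges to (-4, 2).

(-4, 2)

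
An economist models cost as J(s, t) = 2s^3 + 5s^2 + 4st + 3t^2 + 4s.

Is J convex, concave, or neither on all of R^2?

neither

The term 2s^3 is cubic, so the Hessian is not constant.
∂²J/∂s² = 12s + 10, which takes both signs as s varies (negative for sufficiently negative s). A diagonal entry of the Hessian changing sign means the Hessian is neither positive- nor negative-semidefinite on all of R^2.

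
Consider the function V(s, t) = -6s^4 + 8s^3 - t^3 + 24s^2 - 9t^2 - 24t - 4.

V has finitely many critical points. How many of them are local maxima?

V separates as a function of s plus a function of t, so ∇V=0 decouples.
∂V/∂s = -24s(s - 2)(s + 1) = 0 at s ∈ {-1, 0, 2}; ∂V/∂t = -3(t + 2)(t + 4) = 0 at t ∈ {-4, -2}.
The Hessian is diagonal: diag(V_ss, V_tt). Second derivatives: V_ss(-1)=-72, V_ss(0)=48, V_ss(2)=-144; V_tt(-4)=6, V_tt(-2)=-6.
Local maxima occur where both diagonal entries negative: (-1, -2), (2, -2). Count: 2.

2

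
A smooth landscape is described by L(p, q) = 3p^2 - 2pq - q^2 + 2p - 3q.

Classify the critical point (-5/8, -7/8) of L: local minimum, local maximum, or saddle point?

The Hessian of L is constant: H = [[6, -2], [-2, -2]].
det(H) = 6·(-2) − (-2)² = -16.
Since det(H) < 0, H is indefinite and the critical point is a saddle point.

saddle point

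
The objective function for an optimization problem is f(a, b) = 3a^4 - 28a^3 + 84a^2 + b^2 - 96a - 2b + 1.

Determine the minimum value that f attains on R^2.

-64

f(a,b) separates as P(a) + Q(b) + 1, so its minimum is min P + min Q + 1.
P'(a) = 12(a - 4)(a - 2)(a - 1) vanishes at a ∈ {1, 2, 4}; Q'(b) = 2b - 2 vanishes at b ∈ {1}.
Local minima of P (where P''>0): P(1)=-37, P(4)=-64. Local minima of Q: Q(1)=-1.
So the global minimum of f is P(4) + Q(1) + 1 = -64 − 1 + 1 = -64, attained at (4, 1).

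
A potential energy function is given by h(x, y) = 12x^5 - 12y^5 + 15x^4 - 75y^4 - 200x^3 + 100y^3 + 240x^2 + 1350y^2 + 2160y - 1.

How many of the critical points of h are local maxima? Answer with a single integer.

4

h separates as a function of x plus a function of y, so ∇h=0 decouples.
∂h/∂x = 60x(x - 2)(x - 1)(x + 4) = 0 at x ∈ {-4, 0, 1, 2}; ∂h/∂y = -60(y - 3)(y + 1)(y + 3)(y + 4) = 0 at y ∈ {-4, -3, -1, 3}.
The Hessian is diagonal: diag(h_xx, h_yy). Second derivatives: h_xx(-4)=-7200, h_xx(0)=480, h_xx(1)=-300, h_xx(2)=720; h_yy(-4)=1260, h_yy(-3)=-720, h_yy(-1)=1440, h_yy(3)=-10080.
Local maxima occur where both diagonal entries negative: (-4, -3), (-4, 3), (1, -3), (1, 3). Count: 4.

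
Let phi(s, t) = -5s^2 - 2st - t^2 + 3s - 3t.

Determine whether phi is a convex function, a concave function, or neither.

concave

phi is quadratic, so its Hessian is the constant matrix H = [[-10, -2], [-2, -2]].
det(H) = 16, tr(H) = -12.
det(H) > 0 and tr(H) < 0, so H is negative definite everywhere: concave.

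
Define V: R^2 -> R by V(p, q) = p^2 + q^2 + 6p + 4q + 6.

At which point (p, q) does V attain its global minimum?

V(p,q) separates as A(p) + B(q) + 6, so its minimum is min A + min B + 6.
A'(p) = 2p + 6 vanishes at p ∈ {-3}; B'(q) = 2q + 4 vanishes at q ∈ {-2}.
Local minima of A (where A''>0): A(-3)=-9. Local minima of B: B(-2)=-4.
So the global minimum of V is A(-3) + B(-2) + 6 = -9 − 4 + 6 = -7, attained at (-3, -2).

(-3, -2)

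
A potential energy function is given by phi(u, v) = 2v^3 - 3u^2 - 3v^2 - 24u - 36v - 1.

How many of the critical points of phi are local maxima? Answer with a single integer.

phi separates as a function of u plus a function of v, so ∇phi=0 decouples.
∂phi/∂u = -6(u + 4) = 0 at u ∈ {-4}; ∂phi/∂v = 6(v - 3)(v + 2) = 0 at v ∈ {-2, 3}.
The Hessian is diagonal: diag(phi_uu, phi_vv). Second derivatives: phi_uu(-4)=-6; phi_vv(-2)=-30, phi_vv(3)=30.
Local maxima occur where both diagonal entries negative: (-4, -2). Count: 1.

1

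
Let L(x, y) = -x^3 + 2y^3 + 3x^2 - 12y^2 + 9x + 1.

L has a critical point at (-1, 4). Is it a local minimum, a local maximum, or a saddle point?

The mixed partial ∂²L/∂x∂y is 0, so the Hessian at any point is diag(L_xx, L_yy) = diag(6(-x + 1), 12(y - 2)).
At (-1, 4): H = diag(12, 24).
Both eigenvalues are positive, so H is positive definite: a local minimum.

local minimum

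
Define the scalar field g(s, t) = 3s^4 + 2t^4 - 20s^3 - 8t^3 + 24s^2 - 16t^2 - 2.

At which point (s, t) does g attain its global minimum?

g(s,t) separates as P(s) + Q(t) − 2, so its minimum is min P + min Q − 2.
P'(s) = 12s(s - 4)(s - 1) vanishes at s ∈ {0, 1, 4}; Q'(t) = 8t(t - 4)(t + 1) vanishes at t ∈ {-1, 0, 4}.
Local minima of P (where P''>0): P(0)=0, P(4)=-128. Local minima of Q: Q(-1)=-6, Q(4)=-256.
So the global minimum of g is P(4) + Q(4) − 2 = -128 − 256 − 2 = -386, attained at (4, 4).

(4, 4)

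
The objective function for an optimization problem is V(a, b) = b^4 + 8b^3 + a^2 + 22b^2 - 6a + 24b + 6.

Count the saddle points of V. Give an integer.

1

V separates as a function of a plus a function of b, so ∇V=0 decouples.
∂V/∂a = 2(a - 3) = 0 at a ∈ {3}; ∂V/∂b = 4(b + 1)(b + 2)(b + 3) = 0 at b ∈ {-3, -2, -1}.
The Hessian is diagonal: diag(V_aa, V_bb). Second derivatives: V_aa(3)=2; V_bb(-3)=8, V_bb(-2)=-4, V_bb(-1)=8.
Saddle points occur where the two diagonal entries have opposite signs: (3, -2). Count: 1.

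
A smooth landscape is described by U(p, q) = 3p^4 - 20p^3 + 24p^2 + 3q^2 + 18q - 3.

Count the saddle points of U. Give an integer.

U separates as a function of p plus a function of q, so ∇U=0 decouples.
∂U/∂p = 12p(p - 4)(p - 1) = 0 at p ∈ {0, 1, 4}; ∂U/∂q = 6(q + 3) = 0 at q ∈ {-3}.
The Hessian is diagonal: diag(U_pp, U_qq). Second derivatives: U_pp(0)=48, U_pp(1)=-36, U_pp(4)=144; U_qq(-3)=6.
Saddle points occur where the two diagonal entries have opposite signs: (1, -3). Count: 1.

1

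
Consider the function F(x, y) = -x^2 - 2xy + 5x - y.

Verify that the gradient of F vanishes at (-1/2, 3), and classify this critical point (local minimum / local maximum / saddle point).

saddle point

∇F = (-2x - 2y + 5, -2x - 1); substituting (-1/2, 3) gives ∇F = (0, 0), so (-1/2, 3) is indeed a critical point.
The Hessian of F is constant: H = [[-2, -2], [-2, 0]].
det(H) = (-2)·0 − (-2)² = -4.
Since det(H) < 0, H is indefinite and the critical point is a saddle point.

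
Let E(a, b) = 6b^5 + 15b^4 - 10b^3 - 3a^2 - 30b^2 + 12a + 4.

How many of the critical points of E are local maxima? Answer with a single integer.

2

E separates as a function of a plus a function of b, so ∇E=0 decouples.
∂E/∂a = -6(a - 2) = 0 at a ∈ {2}; ∂E/∂b = 30b(b - 1)(b + 1)(b + 2) = 0 at b ∈ {-2, -1, 0, 1}.
The Hessian is diagonal: diag(E_aa, E_bb). Second derivatives: E_aa(2)=-6; E_bb(-2)=-180, E_bb(-1)=60, E_bb(0)=-60, E_bb(1)=180.
Local maxima occur where both diagonal entries negative: (2, -2), (2, 0). Count: 2.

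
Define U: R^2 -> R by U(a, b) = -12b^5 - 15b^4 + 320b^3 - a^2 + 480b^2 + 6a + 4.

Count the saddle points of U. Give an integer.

U separates as a function of a plus a function of b, so ∇U=0 decouples.
∂U/∂a = -2(a - 3) = 0 at a ∈ {3}; ∂U/∂b = -60b(b - 4)(b + 1)(b + 4) = 0 at b ∈ {-4, -1, 0, 4}.
The Hessian is diagonal: diag(U_aa, U_bb). Second derivatives: U_aa(3)=-2; U_bb(-4)=5760, U_bb(-1)=-900, U_bb(0)=960, U_bb(4)=-9600.
Saddle points occur where the two diagonal entries have opposite signs: (3, -4), (3, 0). Count: 2.

2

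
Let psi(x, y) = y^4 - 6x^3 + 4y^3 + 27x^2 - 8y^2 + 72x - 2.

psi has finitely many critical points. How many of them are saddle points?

psi separates as a function of x plus a function of y, so ∇psi=0 decouples.
∂psi/∂x = -18(x - 4)(x + 1) = 0 at x ∈ {-1, 4}; ∂psi/∂y = 4y(y - 1)(y + 4) = 0 at y ∈ {-4, 0, 1}.
The Hessian is diagonal: diag(psi_xx, psi_yy). Second derivatives: psi_xx(-1)=90, psi_xx(4)=-90; psi_yy(-4)=80, psi_yy(0)=-16, psi_yy(1)=20.
Saddle points occur where the two diagonal entries have opposite signs: (-1, 0), (4, -4), (4, 1). Count: 3.

3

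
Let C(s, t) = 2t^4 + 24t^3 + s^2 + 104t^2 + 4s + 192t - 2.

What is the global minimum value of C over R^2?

-134

C(s,t) separates as P(s) + Q(t) − 2, so its minimum is min P + min Q − 2.
P'(s) = 2s + 4 vanishes at s ∈ {-2}; Q'(t) = 8(t + 2)(t + 3)(t + 4) vanishes at t ∈ {-4, -3, -2}.
Local minima of P (where P''>0): P(-2)=-4. Local minima of Q: Q(-4)=-128, Q(-2)=-128.
So the global minimum of C is P(-2) + Q(-4) − 2 = -4 − 128 − 2 = -134, attained at (-2, -4).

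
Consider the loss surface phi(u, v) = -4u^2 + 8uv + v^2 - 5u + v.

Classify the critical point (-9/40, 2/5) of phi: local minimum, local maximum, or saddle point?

saddle point

The Hessian of phi is constant: H = [[-8, 8], [8, 2]].
det(H) = (-8)·2 − 8² = -80.
Since det(H) < 0, H is indefinite and the critical point is a saddle point.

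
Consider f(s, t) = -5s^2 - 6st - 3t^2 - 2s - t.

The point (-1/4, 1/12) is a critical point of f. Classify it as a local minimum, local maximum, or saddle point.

The Hessian of f is constant: H = [[-10, -6], [-6, -6]].
det(H) = (-10)·(-6) − (-6)² = 24.
det(H) > 0 and tr(H) = -16 < 0, so H is negative definite and the point is a local maximum.

local maximum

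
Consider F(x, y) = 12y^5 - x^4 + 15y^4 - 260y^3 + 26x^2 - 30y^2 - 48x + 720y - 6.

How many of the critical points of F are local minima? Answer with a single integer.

2

F separates as a function of x plus a function of y, so ∇F=0 decouples.
∂F/∂x = -4(x - 3)(x - 1)(x + 4) = 0 at x ∈ {-4, 1, 3}; ∂F/∂y = 60(y - 3)(y - 1)(y + 1)(y + 4) = 0 at y ∈ {-4, -1, 1, 3}.
The Hessian is diagonal: diag(F_xx, F_yy). Second derivatives: F_xx(-4)=-140, F_xx(1)=40, F_xx(3)=-56; F_yy(-4)=-6300, F_yy(-1)=1440, F_yy(1)=-1200, F_yy(3)=3360.
Local minima occur where both diagonal entries positive: (1, -1), (1, 3). Count: 2.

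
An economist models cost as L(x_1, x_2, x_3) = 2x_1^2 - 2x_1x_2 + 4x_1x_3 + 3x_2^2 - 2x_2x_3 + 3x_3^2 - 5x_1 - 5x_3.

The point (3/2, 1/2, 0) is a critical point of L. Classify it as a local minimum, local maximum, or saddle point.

The Hessian is constant: H = [[4, -2, 4], [-2, 6, -2], [4, -2, 6]].
Leading principal minors: Δ₁ = 4, Δ₂ = 20, Δ₃ = 40.
All leading minors are positive, so H is positive definite: a local minimum.

local minimum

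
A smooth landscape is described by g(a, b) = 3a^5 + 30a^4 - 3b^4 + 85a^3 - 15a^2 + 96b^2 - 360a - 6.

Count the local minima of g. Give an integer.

g separates as a function of a plus a function of b, so ∇g=0 decouples.
∂g/∂a = 15(a - 1)(a + 2)(a + 3)(a + 4) = 0 at a ∈ {-4, -3, -2, 1}; ∂g/∂b = -12b(b - 4)(b + 4) = 0 at b ∈ {-4, 0, 4}.
The Hessian is diagonal: diag(g_aa, g_bb). Second derivatives: g_aa(-4)=-150, g_aa(-3)=60, g_aa(-2)=-90, g_aa(1)=900; g_bb(-4)=-384, g_bb(0)=192, g_bb(4)=-384.
Local minima occur where both diagonal entries positive: (-3, 0), (1, 0). Count: 2.

2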